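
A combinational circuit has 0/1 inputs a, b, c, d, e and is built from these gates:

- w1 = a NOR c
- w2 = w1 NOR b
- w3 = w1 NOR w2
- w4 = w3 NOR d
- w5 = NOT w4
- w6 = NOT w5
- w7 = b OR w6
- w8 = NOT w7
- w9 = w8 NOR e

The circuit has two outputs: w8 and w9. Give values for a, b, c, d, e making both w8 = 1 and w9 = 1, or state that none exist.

Across all 32 input combinations, none give both w8 = 1 and w9 = 1.

no solution exists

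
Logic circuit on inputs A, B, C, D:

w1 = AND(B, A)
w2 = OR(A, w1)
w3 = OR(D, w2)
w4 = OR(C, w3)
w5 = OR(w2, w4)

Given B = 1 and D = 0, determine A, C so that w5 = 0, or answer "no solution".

A=0 C=0

Check with B = 1 and D = 0 and A=0, C=0:
w1 = AND(B, A) = AND(1, 0) = 0
w2 = OR(A, w1) = OR(0, 0) = 0
w3 = OR(D, w2) = OR(0, 0) = 0
w4 = OR(C, w3) = OR(0, 0) = 0
w5 = OR(w2, w4) = OR(0, 0) = 0
So w5 = 0.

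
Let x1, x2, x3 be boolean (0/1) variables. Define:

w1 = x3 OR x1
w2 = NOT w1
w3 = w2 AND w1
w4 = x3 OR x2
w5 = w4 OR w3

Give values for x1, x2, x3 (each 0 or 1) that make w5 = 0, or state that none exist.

Check with x1=1 x2=0 x3=0:
w1 = x3 OR x1 = 0 OR 1 = 1
w2 = NOT w1 = NOT 1 = 0
w3 = w2 AND w1 = 0 AND 1 = 0
w4 = x3 OR x2 = 0 OR 0 = 0
w5 = w4 OR w3 = 0 OR 0 = 0
So w5 = 0 as required.

x1=1 x2=0 x3=0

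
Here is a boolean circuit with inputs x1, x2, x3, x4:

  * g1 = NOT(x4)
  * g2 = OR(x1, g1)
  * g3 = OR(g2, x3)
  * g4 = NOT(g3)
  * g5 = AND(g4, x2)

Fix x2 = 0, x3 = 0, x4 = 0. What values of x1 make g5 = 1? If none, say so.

With x2 = 0, x3 = 0, x4 = 0 fixed, none of the 2 settings of x1 give g5 = 1.
For example, with x1=1:
g1 = NOT(x4) = NOT 0 = 1
g2 = OR(x1, g1) = OR(1, 1) = 1
g3 = OR(g2, x3) = OR(1, 0) = 1
g4 = NOT(g3) = NOT 1 = 0
g5 = AND(g4, x2) = AND(0, 0) = 0
giving g5 = 0 ≠ 1.

no solution exists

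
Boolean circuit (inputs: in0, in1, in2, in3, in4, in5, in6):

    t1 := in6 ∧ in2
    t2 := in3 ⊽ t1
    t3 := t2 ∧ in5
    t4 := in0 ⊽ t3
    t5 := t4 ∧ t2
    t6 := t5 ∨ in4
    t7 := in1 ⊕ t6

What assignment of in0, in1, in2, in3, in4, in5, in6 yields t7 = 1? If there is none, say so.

in0=0, in1=1, in2=1, in3=0, in4=0, in5=1, in6=1

Check with in0=0, in1=1, in2=1, in3=0, in4=0, in5=1, in6=1:
t1 = in6 ∧ in2 = 1 ∧ 1 = 1
t2 = in3 ⊽ t1 = 0 ⊽ 1 = 0
t3 = t2 ∧ in5 = 0 ∧ 1 = 0
t4 = in0 ⊽ t3 = 0 ⊽ 0 = 1
t5 = t4 ∧ t2 = 1 ∧ 0 = 0
t6 = t5 ∨ in4 = 0 ∨ 0 = 0
t7 = in1 ⊕ t6 = 1 ⊕ 0 = 1
So t7 = 1 as required.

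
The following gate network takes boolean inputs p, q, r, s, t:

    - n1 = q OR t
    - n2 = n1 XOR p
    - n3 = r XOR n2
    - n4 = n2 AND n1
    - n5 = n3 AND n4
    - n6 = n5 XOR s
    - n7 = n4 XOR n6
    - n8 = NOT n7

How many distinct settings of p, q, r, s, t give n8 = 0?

n8 = NOT n7 must be 0, so n7 = 1.
n7 = n4 XOR n6 must be 1, so n4 and n6 differ.
Enumerating the 32 input combinations, 16 give n8 = 0 and 16 give n8 = 1.

16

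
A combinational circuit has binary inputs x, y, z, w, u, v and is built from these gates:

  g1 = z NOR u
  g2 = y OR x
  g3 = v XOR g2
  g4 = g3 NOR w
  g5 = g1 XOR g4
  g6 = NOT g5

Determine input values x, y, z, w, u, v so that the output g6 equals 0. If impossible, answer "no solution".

x=1, y=0, z=0, w=0, u=0, v=0

g6 = NOT g5 must be 0, so g5 = 1.
Check with x=1, y=0, z=0, w=0, u=0, v=0:
g1 = z NOR u = 0 NOR 0 = 1
g2 = y OR x = 0 OR 1 = 1
g3 = v XOR g2 = 0 XOR 1 = 1
g4 = g3 NOR w = 1 NOR 0 = 0
g5 = g1 XOR g4 = 1 XOR 0 = 1
g6 = NOT g5 = NOT 1 = 0
So g6 = 0 as required.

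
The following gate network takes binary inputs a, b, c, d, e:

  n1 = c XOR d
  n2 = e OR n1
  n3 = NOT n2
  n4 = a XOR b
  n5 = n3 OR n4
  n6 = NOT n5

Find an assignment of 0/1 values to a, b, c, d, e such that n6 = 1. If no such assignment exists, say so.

a=1, b=1, c=0, d=1, e=1

n6 = NOT n5 must be 1, so n5 = 0.
n5 = n3 OR n4 must be 0, so both n3 = 0 and n4 = 0.
Check with a=1, b=1, c=0, d=1, e=1:
n1 = c XOR d = 0 XOR 1 = 1
n2 = e OR n1 = 1 OR 1 = 1
n3 = NOT n2 = NOT 1 = 0
n4 = a XOR b = 1 XOR 1 = 0
n5 = n3 OR n4 = 0 OR 0 = 0
n6 = NOT n5 = NOT 0 = 1
So n6 = 1 as required.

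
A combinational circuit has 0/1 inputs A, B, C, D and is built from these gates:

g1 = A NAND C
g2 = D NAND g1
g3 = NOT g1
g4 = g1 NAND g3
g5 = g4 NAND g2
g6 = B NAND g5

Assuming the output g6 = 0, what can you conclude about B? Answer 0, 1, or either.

g6 = B NAND g5 must be 0, so both B = 1 and g5 = 1.
g5 = g4 NAND g2 must be 1, so at least one of g4, g2 is 0.
Every assignment with g6 = 0 has B = 1; there are 3 such assignment(s).
  A=0, B=1, C=0, D=1
  A=0, B=1, C=1, D=1
  A=1, B=1, C=0, D=1

1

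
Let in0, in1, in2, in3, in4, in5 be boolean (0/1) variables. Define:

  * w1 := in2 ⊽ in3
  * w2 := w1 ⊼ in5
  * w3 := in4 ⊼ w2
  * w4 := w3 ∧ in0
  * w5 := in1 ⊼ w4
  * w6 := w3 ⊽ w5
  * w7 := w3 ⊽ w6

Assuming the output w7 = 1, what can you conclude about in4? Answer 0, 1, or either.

w7 = w3 ⊽ w6 must be 1, so both w3 = 0 and w6 = 0.
w3 = in4 ⊼ w2 must be 0, so both in4 = 1 and w2 = 1.
Every assignment with w7 = 1 has in4 = 1; there are 28 such assignment(s).

1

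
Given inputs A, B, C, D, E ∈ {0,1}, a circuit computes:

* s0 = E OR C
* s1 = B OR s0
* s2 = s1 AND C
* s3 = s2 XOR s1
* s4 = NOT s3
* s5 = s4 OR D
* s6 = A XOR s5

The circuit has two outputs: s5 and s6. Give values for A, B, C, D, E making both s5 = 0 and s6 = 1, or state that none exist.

A=1, B=1, C=0, D=0, E=1

Check with A=1, B=1, C=0, D=0, E=1:
s0 = E OR C = 1 OR 0 = 1
s1 = B OR s0 = 1 OR 1 = 1
s2 = s1 AND C = 1 AND 0 = 0
s3 = s2 XOR s1 = 0 XOR 1 = 1
s4 = NOT s3 = NOT 1 = 0
s5 = s4 OR D = 0 OR 0 = 0
s6 = A XOR s5 = 1 XOR 0 = 1
So s5 = 0 and s6 = 1.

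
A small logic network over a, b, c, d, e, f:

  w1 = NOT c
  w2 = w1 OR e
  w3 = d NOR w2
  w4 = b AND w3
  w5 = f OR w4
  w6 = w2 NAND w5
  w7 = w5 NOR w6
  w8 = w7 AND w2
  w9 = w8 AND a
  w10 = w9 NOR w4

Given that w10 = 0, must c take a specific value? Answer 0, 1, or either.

w10 = w9 NOR w4 must be 0, so at least one of w9, w4 is 1.
Every assignment with w10 = 0 has c = 1; there are 4 such assignment(s).
  a=0, b=1, c=1, d=0, e=0, f=0
  a=0, b=1, c=1, d=0, e=0, f=1
  a=1, b=1, c=1, d=0, e=0, f=0
  a=1, b=1, c=1, d=0, e=0, f=1

1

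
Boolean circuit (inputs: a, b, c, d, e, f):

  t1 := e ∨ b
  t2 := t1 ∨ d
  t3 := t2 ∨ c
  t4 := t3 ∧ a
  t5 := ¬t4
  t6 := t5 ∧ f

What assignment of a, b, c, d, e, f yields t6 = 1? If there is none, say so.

a=0, b=0, c=1, d=0, e=1, f=1

t6 = t5 ∧ f must be 1, so both t5 = 1 and f = 1.
t5 = ¬t4 must be 1, so t4 = 0.
Check with a=0, b=0, c=1, d=0, e=1, f=1:
t1 = e ∨ b = 1 ∨ 0 = 1
t2 = t1 ∨ d = 1 ∨ 0 = 1
t3 = t2 ∨ c = 1 ∨ 1 = 1
t4 = t3 ∧ a = 1 ∧ 0 = 0
t5 = ¬t4 = ¬0 = 1
t6 = t5 ∧ f = 1 ∧ 1 = 1
So t6 = 1 as required.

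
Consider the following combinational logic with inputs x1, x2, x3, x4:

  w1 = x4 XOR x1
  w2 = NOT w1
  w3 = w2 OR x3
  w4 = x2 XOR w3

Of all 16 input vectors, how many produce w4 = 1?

8

w4 = x2 XOR w3 must be 1, so x2 and w3 differ.
Enumerating the 16 input combinations, 8 give w4 = 1 and 8 give w4 = 0.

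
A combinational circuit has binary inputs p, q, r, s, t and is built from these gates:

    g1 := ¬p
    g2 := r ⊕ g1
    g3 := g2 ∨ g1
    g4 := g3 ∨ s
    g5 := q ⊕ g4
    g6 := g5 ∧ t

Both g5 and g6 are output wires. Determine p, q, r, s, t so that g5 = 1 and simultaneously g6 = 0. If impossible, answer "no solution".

p=0, q=0, r=0, s=1, t=0

Check with p=0, q=0, r=0, s=1, t=0:
g1 = ¬p = ¬0 = 1
g2 = r ⊕ g1 = 0 ⊕ 1 = 1
g3 = g2 ∨ g1 = 1 ∨ 1 = 1
g4 = g3 ∨ s = 1 ∨ 1 = 1
g5 = q ⊕ g4 = 0 ⊕ 1 = 1
g6 = g5 ∧ t = 1 ∧ 0 = 0
So g5 = 1 and g6 = 0.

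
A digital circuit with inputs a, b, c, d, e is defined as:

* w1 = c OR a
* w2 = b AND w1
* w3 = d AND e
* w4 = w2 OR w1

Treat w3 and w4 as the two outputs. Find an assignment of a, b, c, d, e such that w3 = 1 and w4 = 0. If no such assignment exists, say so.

a=0, b=1, c=0, d=1, e=1

Check with a=0, b=1, c=0, d=1, e=1:
w1 = c OR a = 0 OR 0 = 0
w2 = b AND w1 = 1 AND 0 = 0
w3 = d AND e = 1 AND 1 = 1
w4 = w2 OR w1 = 0 OR 0 = 0
So w3 = 1 and w4 = 0.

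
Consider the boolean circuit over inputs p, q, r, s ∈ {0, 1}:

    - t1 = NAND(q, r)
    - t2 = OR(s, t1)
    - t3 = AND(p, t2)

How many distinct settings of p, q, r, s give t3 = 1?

t3 = AND(p, t2) must be 1, so both p = 1 and t2 = 1.
t2 = OR(s, t1) must be 1, so at least one of s, t1 is 1.
Enumerating the 16 input combinations, 7 give t3 = 1 and 9 give t3 = 0.

7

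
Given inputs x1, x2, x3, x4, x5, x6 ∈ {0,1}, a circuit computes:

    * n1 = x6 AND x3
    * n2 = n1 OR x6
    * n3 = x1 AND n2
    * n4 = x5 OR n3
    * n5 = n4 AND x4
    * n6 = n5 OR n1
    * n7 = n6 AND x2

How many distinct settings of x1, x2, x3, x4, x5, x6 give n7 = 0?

n7 = n6 AND x2 must be 0, so at least one of n6, x2 is 0.
Enumerating the 64 input combinations, 49 give n7 = 0 and 15 give n7 = 1.

49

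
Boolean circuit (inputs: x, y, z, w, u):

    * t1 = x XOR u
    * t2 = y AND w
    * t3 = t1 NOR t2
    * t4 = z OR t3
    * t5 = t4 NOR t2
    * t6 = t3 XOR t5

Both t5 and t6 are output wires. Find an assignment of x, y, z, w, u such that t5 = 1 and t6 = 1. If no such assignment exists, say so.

x=1 y=0 z=0 w=0 u=0

Check with x=1 y=0 z=0 w=0 u=0:
t1 = x XOR u = 1 XOR 0 = 1
t2 = y AND w = 0 AND 0 = 0
t3 = t1 NOR t2 = 1 NOR 0 = 0
t4 = z OR t3 = 0 OR 0 = 0
t5 = t4 NOR t2 = 0 NOR 0 = 1
t6 = t3 XOR t5 = 0 XOR 1 = 1
So t5 = 1 and t6 = 1.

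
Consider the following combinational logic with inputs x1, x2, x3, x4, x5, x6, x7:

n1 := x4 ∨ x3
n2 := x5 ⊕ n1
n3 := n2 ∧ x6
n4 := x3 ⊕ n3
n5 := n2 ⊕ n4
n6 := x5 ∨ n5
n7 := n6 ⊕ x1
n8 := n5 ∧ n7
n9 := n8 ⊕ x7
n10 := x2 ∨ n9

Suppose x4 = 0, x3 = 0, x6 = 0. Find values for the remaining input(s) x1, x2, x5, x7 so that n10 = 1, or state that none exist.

n10 = x2 ∨ n9 must be 1, so at least one of x2, n9 is 1.
Check with x4 = 0, x3 = 0, x6 = 0 and x1=1, x2=1, x5=0, x7=1:
n1 = x4 ∨ x3 = 0 ∨ 0 = 0
n2 = x5 ⊕ n1 = 0 ⊕ 0 = 0
n3 = n2 ∧ x6 = 0 ∧ 0 = 0
n4 = x3 ⊕ n3 = 0 ⊕ 0 = 0
n5 = n2 ⊕ n4 = 0 ⊕ 0 = 0
n6 = x5 ∨ n5 = 0 ∨ 0 = 0
n7 = n6 ⊕ x1 = 0 ⊕ 1 = 1
n8 = n5 ∧ n7 = 0 ∧ 1 = 0
n9 = n8 ⊕ x7 = 0 ⊕ 1 = 1
n10 = x2 ∨ n9 = 1 ∨ 1 = 1
So n10 = 1.

x1=1, x2=1, x5=0, x7=1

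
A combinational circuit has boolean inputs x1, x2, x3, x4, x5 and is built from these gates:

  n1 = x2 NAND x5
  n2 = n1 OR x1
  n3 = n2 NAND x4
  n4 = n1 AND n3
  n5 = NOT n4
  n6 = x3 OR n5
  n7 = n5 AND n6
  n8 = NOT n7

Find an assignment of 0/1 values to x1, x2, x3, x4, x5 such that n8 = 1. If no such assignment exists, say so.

x1=1 x2=1 x3=1 x4=0 x5=0

n8 = NOT n7 must be 1, so n7 = 0.
n7 = n5 AND n6 must be 0, so at least one of n5, n6 is 0.
Check with x1=1 x2=1 x3=1 x4=0 x5=0:
n1 = x2 NAND x5 = 1 NAND 0 = 1
n2 = n1 OR x1 = 1 OR 1 = 1
n3 = n2 NAND x4 = 1 NAND 0 = 1
n4 = n1 AND n3 = 1 AND 1 = 1
n5 = NOT n4 = NOT 1 = 0
n6 = x3 OR n5 = 1 OR 0 = 1
n7 = n5 AND n6 = 0 AND 1 = 0
n8 = NOT n7 = NOT 0 = 1
So n8 = 1 as required.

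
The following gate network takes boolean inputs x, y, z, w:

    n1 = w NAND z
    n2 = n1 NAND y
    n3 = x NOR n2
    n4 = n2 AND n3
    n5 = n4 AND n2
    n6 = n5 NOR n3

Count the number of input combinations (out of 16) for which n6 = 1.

13

n6 = n5 NOR n3 must be 1, so both n5 = 0 and n3 = 0.
n5 = n4 AND n2 must be 0, so at least one of n4, n2 is 0.
n3 = x NOR n2 must be 0, so at least one of x, n2 is 1.
Enumerating the 16 input combinations, 13 give n6 = 1 and 3 give n6 = 0.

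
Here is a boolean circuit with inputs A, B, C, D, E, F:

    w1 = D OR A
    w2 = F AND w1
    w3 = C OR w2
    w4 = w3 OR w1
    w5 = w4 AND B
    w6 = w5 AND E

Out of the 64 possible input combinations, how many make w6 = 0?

w6 = w5 AND E must be 0, so at least one of w5, E is 0.
Enumerating the 64 input combinations, 50 give w6 = 0 and 14 give w6 = 1.

50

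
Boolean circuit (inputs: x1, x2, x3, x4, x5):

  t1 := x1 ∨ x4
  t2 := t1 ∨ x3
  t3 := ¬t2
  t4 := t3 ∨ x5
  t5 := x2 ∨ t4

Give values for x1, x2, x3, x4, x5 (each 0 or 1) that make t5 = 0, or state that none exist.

t5 = x2 ∨ t4 must be 0, so both x2 = 0 and t4 = 0.
t4 = t3 ∨ x5 must be 0, so both t3 = 0 and x5 = 0.
t3 = ¬t2 must be 0, so t2 = 1.
Check with x1=0, x2=0, x3=0, x4=1, x5=0:
t1 = x1 ∨ x4 = 0 ∨ 1 = 1
t2 = t1 ∨ x3 = 1 ∨ 0 = 1
t3 = ¬t2 = ¬1 = 0
t4 = t3 ∨ x5 = 0 ∨ 0 = 0
t5 = x2 ∨ t4 = 0 ∨ 0 = 0
So t5 = 0 as required.

x1=0, x2=0, x3=0, x4=1, x5=0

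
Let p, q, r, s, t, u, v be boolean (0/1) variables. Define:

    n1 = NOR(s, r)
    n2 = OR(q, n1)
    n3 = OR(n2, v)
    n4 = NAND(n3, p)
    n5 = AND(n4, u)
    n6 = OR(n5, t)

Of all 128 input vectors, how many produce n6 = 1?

n6 = OR(n5, t) must be 1, so at least one of n5, t is 1.
Enumerating the 128 input combinations, 83 give n6 = 1 and 45 give n6 = 0.

83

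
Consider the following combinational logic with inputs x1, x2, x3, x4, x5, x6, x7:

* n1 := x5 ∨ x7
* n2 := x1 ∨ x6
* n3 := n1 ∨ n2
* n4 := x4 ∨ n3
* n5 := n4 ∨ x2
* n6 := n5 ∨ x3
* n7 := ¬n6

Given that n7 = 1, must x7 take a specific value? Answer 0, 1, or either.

n7 = ¬n6 must be 1, so n6 = 0.
Every assignment with n7 = 1 has x7 = 0; there are 1 such assignment(s).
  x1=0, x2=0, x3=0, x4=0, x5=0, x6=0, x7=0

0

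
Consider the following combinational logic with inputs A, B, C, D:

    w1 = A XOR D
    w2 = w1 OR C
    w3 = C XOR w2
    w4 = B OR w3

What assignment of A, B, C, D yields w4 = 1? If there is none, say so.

w4 = B OR w3 must be 1, so at least one of B, w3 is 1.
Check with A=0, B=0, C=0, D=1:
w1 = A XOR D = 0 XOR 1 = 1
w2 = w1 OR C = 1 OR 0 = 1
w3 = C XOR w2 = 0 XOR 1 = 1
w4 = B OR w3 = 0 OR 1 = 1
So w4 = 1 as required.

A=0, B=0, C=0, D=1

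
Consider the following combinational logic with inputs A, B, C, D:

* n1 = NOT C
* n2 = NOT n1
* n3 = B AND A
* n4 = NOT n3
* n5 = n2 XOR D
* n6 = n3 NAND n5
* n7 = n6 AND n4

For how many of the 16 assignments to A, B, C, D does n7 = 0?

4

n7 = n6 AND n4 must be 0, so at least one of n6, n4 is 0.
Satisfying assignments:
  A=1, B=1, C=0, D=0
  A=1, B=1, C=0, D=1
  A=1, B=1, C=1, D=0
  A=1, B=1, C=1, D=1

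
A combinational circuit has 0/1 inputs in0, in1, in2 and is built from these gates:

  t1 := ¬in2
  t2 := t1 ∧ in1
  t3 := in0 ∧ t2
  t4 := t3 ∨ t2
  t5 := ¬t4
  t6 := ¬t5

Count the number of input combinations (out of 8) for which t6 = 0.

6

t6 = ¬t5 must be 0, so t5 = 1.
t5 = ¬t4 must be 1, so t4 = 0.
Satisfying assignments:
  in0=0, in1=0, in2=0
  in0=0, in1=0, in2=1
  in0=0, in1=1, in2=1
  in0=1, in1=0, in2=0
  in0=1, in1=0, in2=1
  in0=1, in1=1, in2=1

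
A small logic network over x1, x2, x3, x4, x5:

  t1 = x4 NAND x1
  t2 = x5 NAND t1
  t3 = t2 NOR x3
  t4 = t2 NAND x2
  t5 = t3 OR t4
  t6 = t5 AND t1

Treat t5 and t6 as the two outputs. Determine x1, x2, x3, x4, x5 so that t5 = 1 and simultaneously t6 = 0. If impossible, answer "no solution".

x1=1 x2=0 x3=0 x4=1 x5=0

Check with x1=1 x2=0 x3=0 x4=1 x5=0:
t1 = x4 NAND x1 = 1 NAND 1 = 0
t2 = x5 NAND t1 = 0 NAND 0 = 1
t3 = t2 NOR x3 = 1 NOR 0 = 0
t4 = t2 NAND x2 = 1 NAND 0 = 1
t5 = t3 OR t4 = 0 OR 1 = 1
t6 = t5 AND t1 = 1 AND 0 = 0
So t5 = 1 and t6 = 0.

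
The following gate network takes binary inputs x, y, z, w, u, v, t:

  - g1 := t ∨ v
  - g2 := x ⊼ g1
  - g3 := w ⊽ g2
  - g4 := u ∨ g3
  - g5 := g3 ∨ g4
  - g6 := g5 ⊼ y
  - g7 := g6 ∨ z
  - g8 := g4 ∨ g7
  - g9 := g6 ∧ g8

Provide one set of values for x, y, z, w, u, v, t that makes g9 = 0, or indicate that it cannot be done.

g9 = g6 ∧ g8 must be 0, so at least one of g6, g8 is 0.
Check with x=0 y=1 z=1 w=1 u=1 v=1 t=1:
g1 = t ∨ v = 1 ∨ 1 = 1
g2 = x ⊼ g1 = 0 ⊼ 1 = 1
g3 = w ⊽ g2 = 1 ⊽ 1 = 0
g4 = u ∨ g3 = 1 ∨ 0 = 1
g5 = g3 ∨ g4 = 0 ∨ 1 = 1
g6 = g5 ⊼ y = 1 ⊼ 1 = 0
g7 = g6 ∨ z = 0 ∨ 1 = 1
g8 = g4 ∨ g7 = 1 ∨ 1 = 1
g9 = g6 ∧ g8 = 0 ∧ 1 = 0
So g9 = 0 as required.

x=0 y=1 z=1 w=1 u=1 v=1 t=1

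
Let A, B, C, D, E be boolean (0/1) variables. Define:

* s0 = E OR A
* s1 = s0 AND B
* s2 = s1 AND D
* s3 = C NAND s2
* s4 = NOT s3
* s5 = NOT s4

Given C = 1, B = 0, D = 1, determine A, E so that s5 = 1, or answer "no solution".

A=0, E=0

Check with C = 1, B = 0, D = 1 and A=0, E=0:
s0 = E OR A = 0 OR 0 = 0
s1 = s0 AND B = 0 AND 0 = 0
s2 = s1 AND D = 0 AND 1 = 0
s3 = C NAND s2 = 1 NAND 0 = 1
s4 = NOT s3 = NOT 1 = 0
s5 = NOT s4 = NOT 0 = 1
So s5 = 1.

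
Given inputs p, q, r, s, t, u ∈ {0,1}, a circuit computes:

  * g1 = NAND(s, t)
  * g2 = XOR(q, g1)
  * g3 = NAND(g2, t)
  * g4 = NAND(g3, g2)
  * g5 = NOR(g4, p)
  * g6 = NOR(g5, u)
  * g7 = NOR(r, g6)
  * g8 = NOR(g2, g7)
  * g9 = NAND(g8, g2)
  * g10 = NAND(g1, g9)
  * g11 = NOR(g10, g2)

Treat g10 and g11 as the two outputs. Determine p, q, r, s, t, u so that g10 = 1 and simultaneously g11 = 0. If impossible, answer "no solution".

Check with p=0, q=1, r=1, s=1, t=1, u=0:
g1 = NAND(s, t) = NAND(1, 1) = 0
g2 = XOR(q, g1) = XOR(1, 0) = 1
g3 = NAND(g2, t) = NAND(1, 1) = 0
g4 = NAND(g3, g2) = NAND(0, 1) = 1
g5 = NOR(g4, p) = NOR(1, 0) = 0
g6 = NOR(g5, u) = NOR(0, 0) = 1
g7 = NOR(r, g6) = NOR(1, 1) = 0
g8 = NOR(g2, g7) = NOR(1, 0) = 0
g9 = NAND(g8, g2) = NAND(0, 1) = 1
g10 = NAND(g1, g9) = NAND(0, 1) = 1
g11 = NOR(g10, g2) = NOR(1, 1) = 0
So g10 = 1 and g11 = 0.

p=0, q=1, r=1, s=1, t=1, u=0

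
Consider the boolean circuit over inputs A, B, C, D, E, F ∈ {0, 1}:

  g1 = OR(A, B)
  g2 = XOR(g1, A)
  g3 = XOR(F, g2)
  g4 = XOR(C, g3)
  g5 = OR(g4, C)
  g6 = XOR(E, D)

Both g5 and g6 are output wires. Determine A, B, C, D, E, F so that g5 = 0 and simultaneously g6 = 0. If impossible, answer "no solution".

Check with A=0 B=1 C=0 D=1 E=1 F=1:
g1 = OR(A, B) = OR(0, 1) = 1
g2 = XOR(g1, A) = XOR(1, 0) = 1
g3 = XOR(F, g2) = XOR(1, 1) = 0
g4 = XOR(C, g3) = XOR(0, 0) = 0
g5 = OR(g4, C) = OR(0, 0) = 0
g6 = XOR(E, D) = XOR(1, 1) = 0
So g5 = 0 and g6 = 0.

A=0 B=1 C=0 D=1 E=1 F=1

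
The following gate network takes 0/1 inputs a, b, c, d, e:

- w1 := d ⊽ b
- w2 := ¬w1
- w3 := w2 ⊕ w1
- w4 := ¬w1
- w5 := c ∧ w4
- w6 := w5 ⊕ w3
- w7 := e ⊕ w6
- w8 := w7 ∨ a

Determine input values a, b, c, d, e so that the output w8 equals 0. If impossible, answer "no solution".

w8 = w7 ∨ a must be 0, so both w7 = 0 and a = 0.
Check with a=0 b=1 c=1 d=0 e=0:
w1 = d ⊽ b = 0 ⊽ 1 = 0
w2 = ¬w1 = ¬0 = 1
w3 = w2 ⊕ w1 = 1 ⊕ 0 = 1
w4 = ¬w1 = ¬0 = 1
w5 = c ∧ w4 = 1 ∧ 1 = 1
w6 = w5 ⊕ w3 = 1 ⊕ 1 = 0
w7 = e ⊕ w6 = 0 ⊕ 0 = 0
w8 = w7 ∨ a = 0 ∨ 0 = 0
So w8 = 0 as required.

a=0 b=1 c=1 d=0 e=0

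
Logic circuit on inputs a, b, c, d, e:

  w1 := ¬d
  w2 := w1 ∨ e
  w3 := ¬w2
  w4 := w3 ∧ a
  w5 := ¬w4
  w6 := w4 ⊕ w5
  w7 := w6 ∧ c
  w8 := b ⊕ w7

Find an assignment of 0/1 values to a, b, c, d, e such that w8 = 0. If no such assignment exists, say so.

w8 = b ⊕ w7 must be 0, so b and w7 are equal.
Check with a=1 b=0 c=0 d=1 e=1:
w1 = ¬d = ¬1 = 0
w2 = w1 ∨ e = 0 ∨ 1 = 1
w3 = ¬w2 = ¬1 = 0
w4 = w3 ∧ a = 0 ∧ 1 = 0
w5 = ¬w4 = ¬0 = 1
w6 = w4 ⊕ w5 = 0 ⊕ 1 = 1
w7 = w6 ∧ c = 1 ∧ 0 = 0
w8 = b ⊕ w7 = 0 ⊕ 0 = 0
So w8 = 0 as required.

a=1 b=0 c=0 d=1 e=1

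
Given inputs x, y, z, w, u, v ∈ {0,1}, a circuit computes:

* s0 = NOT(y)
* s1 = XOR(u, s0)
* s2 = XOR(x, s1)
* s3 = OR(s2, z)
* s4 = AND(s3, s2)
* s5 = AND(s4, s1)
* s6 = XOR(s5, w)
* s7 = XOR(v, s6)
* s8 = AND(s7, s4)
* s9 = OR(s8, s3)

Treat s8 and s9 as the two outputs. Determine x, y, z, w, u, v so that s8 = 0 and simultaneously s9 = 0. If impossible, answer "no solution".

Check with x=0, y=0, z=0, w=1, u=1, v=0:
s0 = NOT(y) = NOT 0 = 1
s1 = XOR(u, s0) = XOR(1, 1) = 0
s2 = XOR(x, s1) = XOR(0, 0) = 0
s3 = OR(s2, z) = OR(0, 0) = 0
s4 = AND(s3, s2) = AND(0, 0) = 0
s5 = AND(s4, s1) = AND(0, 0) = 0
s6 = XOR(s5, w) = XOR(0, 1) = 1
s7 = XOR(v, s6) = XOR(0, 1) = 1
s8 = AND(s7, s4) = AND(1, 0) = 0
s9 = OR(s8, s3) = OR(0, 0) = 0
So s8 = 0 and s9 = 0.

x=0, y=0, z=0, w=1, u=1, v=0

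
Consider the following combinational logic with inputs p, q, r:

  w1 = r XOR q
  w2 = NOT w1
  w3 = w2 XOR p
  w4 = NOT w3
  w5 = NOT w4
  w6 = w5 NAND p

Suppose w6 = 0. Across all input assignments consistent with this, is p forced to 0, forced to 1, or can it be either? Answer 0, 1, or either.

1

w6 = w5 NAND p must be 0, so both w5 = 1 and p = 1.
w5 = NOT w4 must be 1, so w4 = 0.
w4 = NOT w3 must be 0, so w3 = 1.
Every assignment with w6 = 0 has p = 1; there are 2 such assignment(s).
  p=1, q=0, r=1
  p=1, q=1, r=0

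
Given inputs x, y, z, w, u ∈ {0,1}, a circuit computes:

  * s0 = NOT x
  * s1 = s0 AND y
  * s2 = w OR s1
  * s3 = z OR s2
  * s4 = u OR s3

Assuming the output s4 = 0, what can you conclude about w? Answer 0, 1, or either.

0

s4 = u OR s3 must be 0, so both u = 0 and s3 = 0.
Every assignment with s4 = 0 has w = 0; there are 3 such assignment(s).
  x=0, y=0, z=0, w=0, u=0
  x=1, y=0, z=0, w=0, u=0
  x=1, y=1, z=0, w=0, u=0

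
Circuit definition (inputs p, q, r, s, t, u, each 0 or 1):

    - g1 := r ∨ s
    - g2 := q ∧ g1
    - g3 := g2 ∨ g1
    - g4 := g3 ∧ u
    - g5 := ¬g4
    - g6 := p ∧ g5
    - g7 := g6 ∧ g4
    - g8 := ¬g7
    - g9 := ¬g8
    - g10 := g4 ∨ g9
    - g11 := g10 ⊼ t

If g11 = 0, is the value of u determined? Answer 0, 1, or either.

g11 = g10 ⊼ t must be 0, so both g10 = 1 and t = 1.
g10 = g4 ∨ g9 must be 1, so at least one of g4, g9 is 1.
Every assignment with g11 = 0 has u = 1; there are 12 such assignment(s).

1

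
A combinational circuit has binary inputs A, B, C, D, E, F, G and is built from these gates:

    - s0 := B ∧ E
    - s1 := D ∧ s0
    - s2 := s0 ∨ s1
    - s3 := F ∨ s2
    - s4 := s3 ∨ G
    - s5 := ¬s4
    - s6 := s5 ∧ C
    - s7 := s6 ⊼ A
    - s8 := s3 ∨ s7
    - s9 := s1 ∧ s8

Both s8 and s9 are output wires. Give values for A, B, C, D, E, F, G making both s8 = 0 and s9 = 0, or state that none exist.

A=1 B=1 C=1 D=1 E=0 F=0 G=0

Check with A=1 B=1 C=1 D=1 E=0 F=0 G=0:
s0 = B ∧ E = 1 ∧ 0 = 0
s1 = D ∧ s0 = 1 ∧ 0 = 0
s2 = s0 ∨ s1 = 0 ∨ 0 = 0
s3 = F ∨ s2 = 0 ∨ 0 = 0
s4 = s3 ∨ G = 0 ∨ 0 = 0
s5 = ¬s4 = ¬0 = 1
s6 = s5 ∧ C = 1 ∧ 1 = 1
s7 = s6 ⊼ A = 1 ⊼ 1 = 0
s8 = s3 ∨ s7 = 0 ∨ 0 = 0
s9 = s1 ∧ s8 = 0 ∧ 0 = 0
So s8 = 0 and s9 = 0.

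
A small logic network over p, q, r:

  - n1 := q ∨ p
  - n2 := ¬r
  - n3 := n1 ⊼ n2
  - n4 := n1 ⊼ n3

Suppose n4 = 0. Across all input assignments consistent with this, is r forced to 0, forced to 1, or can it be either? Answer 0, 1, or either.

n4 = n1 ⊼ n3 must be 0, so both n1 = 1 and n3 = 1.
n1 = q ∨ p must be 1, so at least one of q, p is 1.
Every assignment with n4 = 0 has r = 1; there are 3 such assignment(s).
  p=0, q=1, r=1
  p=1, q=0, r=1
  p=1, q=1, r=1

1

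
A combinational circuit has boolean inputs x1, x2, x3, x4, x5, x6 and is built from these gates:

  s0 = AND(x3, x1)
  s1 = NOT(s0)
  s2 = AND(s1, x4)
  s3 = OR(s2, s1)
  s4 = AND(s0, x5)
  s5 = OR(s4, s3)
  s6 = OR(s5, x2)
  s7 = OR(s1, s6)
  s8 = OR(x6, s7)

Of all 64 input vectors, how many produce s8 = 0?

s8 = OR(x6, s7) must be 0, so both x6 = 0 and s7 = 0.
Satisfying assignments:
  x1=1, x2=0, x3=1, x4=0, x5=0, x6=0
  x1=1, x2=0, x3=1, x4=1, x5=0, x6=0

2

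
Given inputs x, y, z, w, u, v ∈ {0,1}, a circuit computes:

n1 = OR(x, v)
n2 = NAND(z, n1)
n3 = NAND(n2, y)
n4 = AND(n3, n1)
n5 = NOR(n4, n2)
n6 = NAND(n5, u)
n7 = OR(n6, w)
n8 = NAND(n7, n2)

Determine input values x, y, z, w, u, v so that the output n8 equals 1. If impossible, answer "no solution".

n8 = NAND(n7, n2) must be 1, so at least one of n7, n2 is 0.
Check with x=1, y=0, z=1, w=1, u=1, v=1:
n1 = OR(x, v) = OR(1, 1) = 1
n2 = NAND(z, n1) = NAND(1, 1) = 0
n3 = NAND(n2, y) = NAND(0, 0) = 1
n4 = AND(n3, n1) = AND(1, 1) = 1
n5 = NOR(n4, n2) = NOR(1, 0) = 0
n6 = NAND(n5, u) = NAND(0, 1) = 1
n7 = OR(n6, w) = OR(1, 1) = 1
n8 = NAND(n7, n2) = NAND(1, 0) = 1
So n8 = 1 as required.

x=1, y=0, z=1, w=1, u=1, v=1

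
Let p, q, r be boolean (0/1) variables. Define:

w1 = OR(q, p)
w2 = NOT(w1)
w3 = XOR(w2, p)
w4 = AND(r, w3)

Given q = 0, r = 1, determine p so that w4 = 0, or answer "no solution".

no solution exists

With q = 0, r = 1 fixed, none of the 2 settings of p give w4 = 0.
For example, with p=1:
w1 = OR(q, p) = OR(0, 1) = 1
w2 = NOT(w1) = NOT 1 = 0
w3 = XOR(w2, p) = XOR(0, 1) = 1
w4 = AND(r, w3) = AND(1, 1) = 1
giving w4 = 1 ≠ 0.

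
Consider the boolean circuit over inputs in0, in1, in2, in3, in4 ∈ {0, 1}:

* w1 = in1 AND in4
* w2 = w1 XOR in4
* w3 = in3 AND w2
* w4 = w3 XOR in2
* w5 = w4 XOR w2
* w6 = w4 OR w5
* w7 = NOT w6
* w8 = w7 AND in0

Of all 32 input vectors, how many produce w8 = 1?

6

w8 = w7 AND in0 must be 1, so both w7 = 1 and in0 = 1.
Satisfying assignments:
  in0=1, in1=0, in2=0, in3=0, in4=0
  in0=1, in1=0, in2=0, in3=1, in4=0
  in0=1, in1=1, in2=0, in3=0, in4=0
  in0=1, in1=1, in2=0, in3=0, in4=1
  in0=1, in1=1, in2=0, in3=1, in4=0
  in0=1, in1=1, in2=0, in3=1, in4=1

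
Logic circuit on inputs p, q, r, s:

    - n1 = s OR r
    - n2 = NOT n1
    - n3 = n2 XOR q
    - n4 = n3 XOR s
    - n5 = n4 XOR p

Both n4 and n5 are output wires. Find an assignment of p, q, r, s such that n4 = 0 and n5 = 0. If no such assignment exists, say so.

Check with p=0, q=1, r=1, s=1:
n1 = s OR r = 1 OR 1 = 1
n2 = NOT n1 = NOT 1 = 0
n3 = n2 XOR q = 0 XOR 1 = 1
n4 = n3 XOR s = 1 XOR 1 = 0
n5 = n4 XOR p = 0 XOR 0 = 0
So n4 = 0 and n5 = 0.

p=0, q=1, r=1, s=1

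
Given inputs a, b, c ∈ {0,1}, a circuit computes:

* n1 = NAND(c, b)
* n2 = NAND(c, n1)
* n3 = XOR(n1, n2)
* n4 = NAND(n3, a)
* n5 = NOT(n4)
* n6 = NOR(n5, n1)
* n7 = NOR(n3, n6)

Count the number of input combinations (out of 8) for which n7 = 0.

n7 = NOR(n3, n6) must be 0, so at least one of n3, n6 is 1.
Satisfying assignments:
  a=0, b=0, c=1
  a=0, b=1, c=1
  a=1, b=0, c=1
  a=1, b=1, c=1

4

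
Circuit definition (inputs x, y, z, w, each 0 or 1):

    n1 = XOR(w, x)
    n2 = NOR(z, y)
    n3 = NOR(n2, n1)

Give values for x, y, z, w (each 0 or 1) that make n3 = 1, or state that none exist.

x=1, y=1, z=1, w=1

n3 = NOR(n2, n1) must be 1, so both n2 = 0 and n1 = 0.
Check with x=1, y=1, z=1, w=1:
n1 = XOR(w, x) = XOR(1, 1) = 0
n2 = NOR(z, y) = NOR(1, 1) = 0
n3 = NOR(n2, n1) = NOR(0, 0) = 1
So n3 = 1 as required.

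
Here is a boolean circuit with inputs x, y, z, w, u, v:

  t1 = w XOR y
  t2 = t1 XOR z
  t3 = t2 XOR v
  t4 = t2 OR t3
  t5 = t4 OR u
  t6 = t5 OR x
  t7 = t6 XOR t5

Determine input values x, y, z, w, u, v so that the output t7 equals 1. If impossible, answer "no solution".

t7 = t6 XOR t5 must be 1, so t6 and t5 differ.
Check with x=1, y=0, z=1, w=1, u=0, v=0:
t1 = w XOR y = 1 XOR 0 = 1
t2 = t1 XOR z = 1 XOR 1 = 0
t3 = t2 XOR v = 0 XOR 0 = 0
t4 = t2 OR t3 = 0 OR 0 = 0
t5 = t4 OR u = 0 OR 0 = 0
t6 = t5 OR x = 0 OR 1 = 1
t7 = t6 XOR t5 = 1 XOR 0 = 1
So t7 = 1 as required.

x=1, y=0, z=1, w=1, u=0, v=0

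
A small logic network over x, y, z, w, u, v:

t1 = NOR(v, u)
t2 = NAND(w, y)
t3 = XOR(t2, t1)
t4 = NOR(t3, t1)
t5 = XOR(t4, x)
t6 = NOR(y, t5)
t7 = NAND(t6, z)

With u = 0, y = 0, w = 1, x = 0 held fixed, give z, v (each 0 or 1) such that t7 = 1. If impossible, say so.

Check with u = 0, y = 0, w = 1, x = 0 and z=0, v=1:
t1 = NOR(v, u) = NOR(1, 0) = 0
t2 = NAND(w, y) = NAND(1, 0) = 1
t3 = XOR(t2, t1) = XOR(1, 0) = 1
t4 = NOR(t3, t1) = NOR(1, 0) = 0
t5 = XOR(t4, x) = XOR(0, 0) = 0
t6 = NOR(y, t5) = NOR(0, 0) = 1
t7 = NAND(t6, z) = NAND(1, 0) = 1
So t7 = 1.

z=0, v=1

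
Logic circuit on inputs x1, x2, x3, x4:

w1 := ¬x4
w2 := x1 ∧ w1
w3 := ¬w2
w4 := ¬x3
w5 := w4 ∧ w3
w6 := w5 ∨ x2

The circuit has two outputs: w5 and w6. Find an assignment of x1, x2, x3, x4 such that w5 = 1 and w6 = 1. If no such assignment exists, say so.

Check with x1=0, x2=0, x3=0, x4=0:
w1 = ¬x4 = ¬0 = 1
w2 = x1 ∧ w1 = 0 ∧ 1 = 0
w3 = ¬w2 = ¬0 = 1
w4 = ¬x3 = ¬0 = 1
w5 = w4 ∧ w3 = 1 ∧ 1 = 1
w6 = w5 ∨ x2 = 1 ∨ 0 = 1
So w5 = 1 and w6 = 1.

x1=0, x2=0, x3=0, x4=0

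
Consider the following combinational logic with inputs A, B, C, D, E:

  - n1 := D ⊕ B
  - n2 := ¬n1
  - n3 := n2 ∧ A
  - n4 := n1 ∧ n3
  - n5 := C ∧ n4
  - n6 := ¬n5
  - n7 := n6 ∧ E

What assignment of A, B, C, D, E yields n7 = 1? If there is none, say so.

Check with A=0, B=1, C=0, D=1, E=1:
n1 = D ⊕ B = 1 ⊕ 1 = 0
n2 = ¬n1 = ¬0 = 1
n3 = n2 ∧ A = 1 ∧ 0 = 0
n4 = n1 ∧ n3 = 0 ∧ 0 = 0
n5 = C ∧ n4 = 0 ∧ 0 = 0
n6 = ¬n5 = ¬0 = 1
n7 = n6 ∧ E = 1 ∧ 1 = 1
So n7 = 1 as required.

A=0, B=1, C=0, D=1, E=1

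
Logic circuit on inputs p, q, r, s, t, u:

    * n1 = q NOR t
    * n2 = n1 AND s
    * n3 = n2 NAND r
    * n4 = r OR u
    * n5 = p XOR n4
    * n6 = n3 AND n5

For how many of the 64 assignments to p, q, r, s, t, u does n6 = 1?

30

n6 = n3 AND n5 must be 1, so both n3 = 1 and n5 = 1.
n3 = n2 NAND r must be 1, so at least one of n2, r is 0.
n5 = p XOR n4 must be 1, so p and n4 differ.
Enumerating the 64 input combinations, 30 give n6 = 1 and 34 give n6 = 0.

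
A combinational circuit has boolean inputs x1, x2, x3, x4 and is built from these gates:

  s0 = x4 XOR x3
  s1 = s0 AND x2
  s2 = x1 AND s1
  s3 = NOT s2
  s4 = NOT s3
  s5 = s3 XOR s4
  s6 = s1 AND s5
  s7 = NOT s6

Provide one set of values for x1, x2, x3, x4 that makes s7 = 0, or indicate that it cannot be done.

x1=0, x2=1, x3=1, x4=0

Check with x1=0, x2=1, x3=1, x4=0:
s0 = x4 XOR x3 = 0 XOR 1 = 1
s1 = s0 AND x2 = 1 AND 1 = 1
s2 = x1 AND s1 = 0 AND 1 = 0
s3 = NOT s2 = NOT 0 = 1
s4 = NOT s3 = NOT 1 = 0
s5 = s3 XOR s4 = 1 XOR 0 = 1
s6 = s1 AND s5 = 1 AND 1 = 1
s7 = NOT s6 = NOT 1 = 0
So s7 = 0 as required.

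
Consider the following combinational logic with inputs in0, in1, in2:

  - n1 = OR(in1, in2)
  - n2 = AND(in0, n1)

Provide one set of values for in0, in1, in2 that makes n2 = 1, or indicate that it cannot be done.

n2 = AND(in0, n1) must be 1, so both in0 = 1 and n1 = 1.
n1 = OR(in1, in2) must be 1, so at least one of in1, in2 is 1.
Check with in0=1 in1=1 in2=1:
n1 = OR(in1, in2) = OR(1, 1) = 1
n2 = AND(in0, n1) = AND(1, 1) = 1
So n2 = 1 as required.

in0=1 in1=1 in2=1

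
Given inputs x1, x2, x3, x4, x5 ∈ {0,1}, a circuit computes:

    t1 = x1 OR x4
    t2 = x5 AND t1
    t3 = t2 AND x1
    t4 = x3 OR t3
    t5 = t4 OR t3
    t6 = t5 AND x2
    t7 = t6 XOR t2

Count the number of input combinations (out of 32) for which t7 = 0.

t7 = t6 XOR t2 must be 0, so t6 and t2 are equal.
Enumerating the 32 input combinations, 20 give t7 = 0 and 12 give t7 = 1.

20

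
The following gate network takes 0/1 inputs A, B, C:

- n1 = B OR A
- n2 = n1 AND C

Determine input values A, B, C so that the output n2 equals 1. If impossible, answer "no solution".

A=1, B=0, C=1

n2 = n1 AND C must be 1, so both n1 = 1 and C = 1.
n1 = B OR A must be 1, so at least one of B, A is 1.
Check with A=1, B=0, C=1:
n1 = B OR A = 0 OR 1 = 1
n2 = n1 AND C = 1 AND 1 = 1
So n2 = 1 as required.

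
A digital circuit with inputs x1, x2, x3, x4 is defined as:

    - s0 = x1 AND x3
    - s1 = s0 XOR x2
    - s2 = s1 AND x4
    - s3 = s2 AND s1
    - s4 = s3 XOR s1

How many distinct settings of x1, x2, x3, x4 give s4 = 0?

s4 = s3 XOR s1 must be 0, so s3 and s1 are equal.
Enumerating the 16 input combinations, 12 give s4 = 0 and 4 give s4 = 1.

12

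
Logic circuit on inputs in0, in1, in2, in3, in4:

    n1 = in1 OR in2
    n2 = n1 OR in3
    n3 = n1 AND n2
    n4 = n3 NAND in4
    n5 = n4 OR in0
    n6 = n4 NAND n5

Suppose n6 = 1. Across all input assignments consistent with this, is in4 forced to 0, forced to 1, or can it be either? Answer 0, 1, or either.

n6 = n4 NAND n5 must be 1, so at least one of n4, n5 is 0.
Every assignment with n6 = 1 has in4 = 1; there are 12 such assignment(s).

1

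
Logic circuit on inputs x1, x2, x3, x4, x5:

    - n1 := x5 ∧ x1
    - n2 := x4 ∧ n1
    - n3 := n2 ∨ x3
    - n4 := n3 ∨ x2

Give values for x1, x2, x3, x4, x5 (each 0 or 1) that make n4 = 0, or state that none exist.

n4 = n3 ∨ x2 must be 0, so both n3 = 0 and x2 = 0.
n3 = n2 ∨ x3 must be 0, so both n2 = 0 and x3 = 0.
Check with x1=0 x2=0 x3=0 x4=0 x5=1:
n1 = x5 ∧ x1 = 1 ∧ 0 = 0
n2 = x4 ∧ n1 = 0 ∧ 0 = 0
n3 = n2 ∨ x3 = 0 ∨ 0 = 0
n4 = n3 ∨ x2 = 0 ∨ 0 = 0
So n4 = 0 as required.

x1=0 x2=0 x3=0 x4=0 x5=1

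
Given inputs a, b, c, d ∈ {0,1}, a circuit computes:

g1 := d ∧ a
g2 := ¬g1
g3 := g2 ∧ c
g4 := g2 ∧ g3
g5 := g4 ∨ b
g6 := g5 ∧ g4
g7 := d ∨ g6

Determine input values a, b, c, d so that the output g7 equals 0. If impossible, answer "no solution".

g7 = d ∨ g6 must be 0, so both d = 0 and g6 = 0.
Check with a=0, b=1, c=0, d=0:
g1 = d ∧ a = 0 ∧ 0 = 0
g2 = ¬g1 = ¬0 = 1
g3 = g2 ∧ c = 1 ∧ 0 = 0
g4 = g2 ∧ g3 = 1 ∧ 0 = 0
g5 = g4 ∨ b = 0 ∨ 1 = 1
g6 = g5 ∧ g4 = 1 ∧ 0 = 0
g7 = d ∨ g6 = 0 ∨ 0 = 0
So g7 = 0 as required.

a=0, b=1, c=0, d=0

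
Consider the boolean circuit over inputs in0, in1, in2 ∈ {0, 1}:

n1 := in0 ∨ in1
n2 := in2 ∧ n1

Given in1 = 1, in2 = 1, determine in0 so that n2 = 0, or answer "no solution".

no solution exists

With in1 = 1, in2 = 1 fixed, none of the 2 settings of in0 give n2 = 0.
For example, with in0=0:
n1 = in0 ∨ in1 = 0 ∨ 1 = 1
n2 = in2 ∧ n1 = 1 ∧ 1 = 1
giving n2 = 1 ≠ 0.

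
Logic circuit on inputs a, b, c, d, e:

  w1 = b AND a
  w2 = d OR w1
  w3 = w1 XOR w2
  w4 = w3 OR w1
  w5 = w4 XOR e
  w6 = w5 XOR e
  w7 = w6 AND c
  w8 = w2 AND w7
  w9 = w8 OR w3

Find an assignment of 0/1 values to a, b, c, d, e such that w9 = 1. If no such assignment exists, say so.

a=0 b=0 c=1 d=1 e=0

w9 = w8 OR w3 must be 1, so at least one of w8, w3 is 1.
Check with a=0 b=0 c=1 d=1 e=0:
w1 = b AND a = 0 AND 0 = 0
w2 = d OR w1 = 1 OR 0 = 1
w3 = w1 XOR w2 = 0 XOR 1 = 1
w4 = w3 OR w1 = 1 OR 0 = 1
w5 = w4 XOR e = 1 XOR 0 = 1
w6 = w5 XOR e = 1 XOR 0 = 1
w7 = w6 AND c = 1 AND 1 = 1
w8 = w2 AND w7 = 1 AND 1 = 1
w9 = w8 OR w3 = 1 OR 1 = 1
So w9 = 1 as required.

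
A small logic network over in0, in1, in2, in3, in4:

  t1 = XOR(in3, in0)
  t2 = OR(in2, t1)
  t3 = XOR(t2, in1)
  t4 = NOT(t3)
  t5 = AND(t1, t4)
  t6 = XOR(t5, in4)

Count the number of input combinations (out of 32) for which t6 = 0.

t6 = XOR(t5, in4) must be 0, so t5 and in4 are equal.
Enumerating the 32 input combinations, 16 give t6 = 0 and 16 give t6 = 1.

16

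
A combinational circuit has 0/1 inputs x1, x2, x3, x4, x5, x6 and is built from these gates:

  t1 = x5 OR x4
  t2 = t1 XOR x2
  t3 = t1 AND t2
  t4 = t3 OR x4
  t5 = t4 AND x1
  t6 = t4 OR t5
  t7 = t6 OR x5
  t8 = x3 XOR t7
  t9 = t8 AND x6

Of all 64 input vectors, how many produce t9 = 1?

t9 = t8 AND x6 must be 1, so both t8 = 1 and x6 = 1.
Enumerating the 64 input combinations, 16 give t9 = 1 and 48 give t9 = 0.

16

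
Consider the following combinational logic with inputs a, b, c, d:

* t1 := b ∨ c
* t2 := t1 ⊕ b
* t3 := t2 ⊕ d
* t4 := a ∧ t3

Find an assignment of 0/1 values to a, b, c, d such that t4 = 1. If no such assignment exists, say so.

t4 = a ∧ t3 must be 1, so both a = 1 and t3 = 1.
Check with a=1 b=0 c=1 d=0:
t1 = b ∨ c = 0 ∨ 1 = 1
t2 = t1 ⊕ b = 1 ⊕ 0 = 1
t3 = t2 ⊕ d = 1 ⊕ 0 = 1
t4 = a ∧ t3 = 1 ∧ 1 = 1
So t4 = 1 as required.

a=1 b=0 c=1 d=0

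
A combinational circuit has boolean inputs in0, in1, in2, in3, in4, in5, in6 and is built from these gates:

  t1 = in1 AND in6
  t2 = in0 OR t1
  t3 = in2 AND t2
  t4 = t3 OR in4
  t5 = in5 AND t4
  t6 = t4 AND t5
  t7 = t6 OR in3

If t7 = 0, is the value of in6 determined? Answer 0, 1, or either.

either

Both values of in6 occur among assignments with t7 = 0:
  in6=0: in0=0, in1=0, in2=0, in3=0, in4=0, in5=0, in6=0
  in6=1: in0=0, in1=0, in2=0, in3=0, in4=0, in5=0, in6=1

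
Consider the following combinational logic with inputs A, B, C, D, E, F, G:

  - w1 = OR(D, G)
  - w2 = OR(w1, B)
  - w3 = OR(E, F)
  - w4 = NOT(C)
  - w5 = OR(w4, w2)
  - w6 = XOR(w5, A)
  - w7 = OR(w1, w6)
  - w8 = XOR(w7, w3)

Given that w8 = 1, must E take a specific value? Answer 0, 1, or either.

Both values of E occur among assignments with w8 = 1:
  E=0: A=0, B=0, C=0, D=0, E=0, F=0, G=0
  E=1: A=0, B=0, C=1, D=0, E=1, F=0, G=0

either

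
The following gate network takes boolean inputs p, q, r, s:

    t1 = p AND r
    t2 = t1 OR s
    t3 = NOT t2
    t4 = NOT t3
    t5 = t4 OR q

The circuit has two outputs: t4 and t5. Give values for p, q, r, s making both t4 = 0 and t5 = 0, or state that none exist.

Check with p=0, q=0, r=1, s=0:
t1 = p AND r = 0 AND 1 = 0
t2 = t1 OR s = 0 OR 0 = 0
t3 = NOT t2 = NOT 0 = 1
t4 = NOT t3 = NOT 1 = 0
t5 = t4 OR q = 0 OR 0 = 0
So t4 = 0 and t5 = 0.

p=0, q=0, r=1, s=0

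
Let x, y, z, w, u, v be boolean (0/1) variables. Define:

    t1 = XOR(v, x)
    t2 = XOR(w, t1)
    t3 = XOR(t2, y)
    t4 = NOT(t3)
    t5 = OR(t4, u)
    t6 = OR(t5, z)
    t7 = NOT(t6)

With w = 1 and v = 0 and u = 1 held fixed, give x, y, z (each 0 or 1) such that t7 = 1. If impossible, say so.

no solution exists

With w = 1 and v = 0 and u = 1 fixed, none of the 8 settings of x, y, z give t7 = 1.
For example, with x=0, y=1, z=1:
t1 = XOR(v, x) = XOR(0, 0) = 0
t2 = XOR(w, t1) = XOR(1, 0) = 1
t3 = XOR(t2, y) = XOR(1, 1) = 0
t4 = NOT(t3) = NOT 0 = 1
t5 = OR(t4, u) = OR(1, 1) = 1
t6 = OR(t5, z) = OR(1, 1) = 1
t7 = NOT(t6) = NOT 1 = 0
giving t7 = 0 ≠ 1.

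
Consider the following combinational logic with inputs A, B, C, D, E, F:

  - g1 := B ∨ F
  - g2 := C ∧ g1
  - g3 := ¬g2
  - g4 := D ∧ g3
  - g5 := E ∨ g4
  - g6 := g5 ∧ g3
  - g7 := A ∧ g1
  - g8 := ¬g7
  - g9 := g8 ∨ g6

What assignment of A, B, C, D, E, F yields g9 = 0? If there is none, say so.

A=1, B=0, C=1, D=1, E=0, F=1

Check with A=1, B=0, C=1, D=1, E=0, F=1:
g1 = B ∨ F = 0 ∨ 1 = 1
g2 = C ∧ g1 = 1 ∧ 1 = 1
g3 = ¬g2 = ¬1 = 0
g4 = D ∧ g3 = 1 ∧ 0 = 0
g5 = E ∨ g4 = 0 ∨ 0 = 0
g6 = g5 ∧ g3 = 0 ∧ 0 = 0
g7 = A ∧ g1 = 1 ∧ 1 = 1
g8 = ¬g7 = ¬1 = 0
g9 = g8 ∨ g6 = 0 ∨ 0 = 0
So g9 = 0 as required.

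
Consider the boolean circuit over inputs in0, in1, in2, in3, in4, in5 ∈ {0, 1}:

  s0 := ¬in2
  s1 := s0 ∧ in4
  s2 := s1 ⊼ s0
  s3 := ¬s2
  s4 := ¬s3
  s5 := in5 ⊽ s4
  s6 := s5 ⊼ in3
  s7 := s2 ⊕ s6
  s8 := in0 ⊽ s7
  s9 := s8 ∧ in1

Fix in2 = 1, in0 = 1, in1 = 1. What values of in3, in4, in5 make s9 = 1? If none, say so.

With in2 = 1, in0 = 1, in1 = 1 fixed, none of the 8 settings of in3, in4, in5 give s9 = 1.
For example, with in3=0, in4=0, in5=1:
s0 = ¬in2 = ¬1 = 0
s1 = s0 ∧ in4 = 0 ∧ 0 = 0
s2 = s1 ⊼ s0 = 0 ⊼ 0 = 1
s3 = ¬s2 = ¬1 = 0
s4 = ¬s3 = ¬0 = 1
s5 = in5 ⊽ s4 = 1 ⊽ 1 = 0
s6 = s5 ⊼ in3 = 0 ⊼ 0 = 1
s7 = s2 ⊕ s6 = 1 ⊕ 1 = 0
s8 = in0 ⊽ s7 = 1 ⊽ 0 = 0
s9 = s8 ∧ in1 = 0 ∧ 1 = 0
giving s9 = 0 ≠ 1.

no solution exists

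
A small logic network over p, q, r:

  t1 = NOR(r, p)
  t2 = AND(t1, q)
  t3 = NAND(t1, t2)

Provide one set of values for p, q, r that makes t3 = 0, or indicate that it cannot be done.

t3 = NAND(t1, t2) must be 0, so both t1 = 1 and t2 = 1.
Check with p=0, q=1, r=0:
t1 = NOR(r, p) = NOR(0, 0) = 1
t2 = AND(t1, q) = AND(1, 1) = 1
t3 = NAND(t1, t2) = NAND(1, 1) = 0
So t3 = 0 as required.

p=0, q=1, r=0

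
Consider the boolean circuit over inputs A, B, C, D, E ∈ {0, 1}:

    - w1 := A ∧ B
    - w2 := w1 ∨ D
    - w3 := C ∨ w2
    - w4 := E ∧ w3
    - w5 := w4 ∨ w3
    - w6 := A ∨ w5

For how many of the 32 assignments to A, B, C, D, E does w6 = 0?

4

w6 = A ∨ w5 must be 0, so both A = 0 and w5 = 0.
w5 = w4 ∨ w3 must be 0, so both w4 = 0 and w3 = 0.
Satisfying assignments:
  A=0, B=0, C=0, D=0, E=0
  A=0, B=0, C=0, D=0, E=1
  A=0, B=1, C=0, D=0, E=0
  A=0, B=1, C=0, D=0, E=1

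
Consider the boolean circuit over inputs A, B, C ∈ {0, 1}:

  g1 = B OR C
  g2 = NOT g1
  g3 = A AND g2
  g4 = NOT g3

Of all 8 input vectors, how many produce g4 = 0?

g4 = NOT g3 must be 0, so g3 = 1.
Enumerating the 8 input combinations, 1 give g4 = 0 and 7 give g4 = 1.

1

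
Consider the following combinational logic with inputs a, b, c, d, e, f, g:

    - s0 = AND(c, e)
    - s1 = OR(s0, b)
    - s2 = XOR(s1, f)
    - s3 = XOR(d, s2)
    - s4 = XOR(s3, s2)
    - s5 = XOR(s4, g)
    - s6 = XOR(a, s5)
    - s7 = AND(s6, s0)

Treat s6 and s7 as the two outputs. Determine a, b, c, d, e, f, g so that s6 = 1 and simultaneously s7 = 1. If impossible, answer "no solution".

Check with a=1 b=0 c=1 d=1 e=1 f=1 g=1:
s0 = AND(c, e) = AND(1, 1) = 1
s1 = OR(s0, b) = OR(1, 0) = 1
s2 = XOR(s1, f) = XOR(1, 1) = 0
s3 = XOR(d, s2) = XOR(1, 0) = 1
s4 = XOR(s3, s2) = XOR(1, 0) = 1
s5 = XOR(s4, g) = XOR(1, 1) = 0
s6 = XOR(a, s5) = XOR(1, 0) = 1
s7 = AND(s6, s0) = AND(1, 1) = 1
So s6 = 1 and s7 = 1.

a=1 b=0 c=1 d=1 e=1 f=1 g=1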